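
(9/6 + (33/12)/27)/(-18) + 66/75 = 38443/48600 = 0.79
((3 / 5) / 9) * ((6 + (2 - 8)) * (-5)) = 0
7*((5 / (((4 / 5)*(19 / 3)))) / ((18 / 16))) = 350 / 57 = 6.14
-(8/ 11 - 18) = 17.27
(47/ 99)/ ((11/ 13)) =611/ 1089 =0.56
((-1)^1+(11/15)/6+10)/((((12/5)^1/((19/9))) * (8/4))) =15599/3888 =4.01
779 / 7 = 111.29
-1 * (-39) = 39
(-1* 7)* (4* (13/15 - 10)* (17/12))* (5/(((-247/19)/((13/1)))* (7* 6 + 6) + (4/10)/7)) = -570605/15102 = -37.78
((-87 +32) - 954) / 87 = -11.60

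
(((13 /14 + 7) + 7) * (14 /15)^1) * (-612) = -42636 /5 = -8527.20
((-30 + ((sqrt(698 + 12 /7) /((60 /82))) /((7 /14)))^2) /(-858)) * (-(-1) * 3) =-372104 /20475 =-18.17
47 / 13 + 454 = 5949 / 13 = 457.62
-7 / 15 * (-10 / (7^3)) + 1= 149 / 147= 1.01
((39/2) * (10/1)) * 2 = 390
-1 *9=-9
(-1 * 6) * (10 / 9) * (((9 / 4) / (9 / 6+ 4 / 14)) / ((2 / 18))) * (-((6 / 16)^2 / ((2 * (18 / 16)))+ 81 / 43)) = 253071 / 1720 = 147.13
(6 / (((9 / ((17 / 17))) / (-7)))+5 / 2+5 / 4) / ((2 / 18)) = -33 / 4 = -8.25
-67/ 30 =-2.23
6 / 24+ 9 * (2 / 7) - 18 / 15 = 227 / 140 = 1.62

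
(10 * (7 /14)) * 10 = 50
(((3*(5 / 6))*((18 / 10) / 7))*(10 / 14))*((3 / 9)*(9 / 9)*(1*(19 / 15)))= 19 / 98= 0.19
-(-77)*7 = 539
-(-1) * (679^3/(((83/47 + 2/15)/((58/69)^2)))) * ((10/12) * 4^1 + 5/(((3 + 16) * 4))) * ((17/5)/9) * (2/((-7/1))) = -46578527625111650/1090121409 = -42727834.94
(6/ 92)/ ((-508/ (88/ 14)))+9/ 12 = 61275/ 81788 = 0.75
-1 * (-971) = 971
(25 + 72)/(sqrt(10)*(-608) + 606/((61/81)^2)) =-204143079704*sqrt(10)/8843696010271 - 717536620071/17687392020542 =-0.11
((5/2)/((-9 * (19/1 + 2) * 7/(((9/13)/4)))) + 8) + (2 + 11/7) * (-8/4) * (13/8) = -55151/15288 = -3.61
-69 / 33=-23 / 11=-2.09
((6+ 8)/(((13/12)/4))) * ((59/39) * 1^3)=13216/169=78.20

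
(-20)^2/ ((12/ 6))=200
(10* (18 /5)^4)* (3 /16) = 39366 /125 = 314.93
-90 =-90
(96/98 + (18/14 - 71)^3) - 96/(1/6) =-116411504/343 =-339392.14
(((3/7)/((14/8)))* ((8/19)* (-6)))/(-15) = 192/4655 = 0.04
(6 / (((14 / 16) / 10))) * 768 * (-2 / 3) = -245760 / 7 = -35108.57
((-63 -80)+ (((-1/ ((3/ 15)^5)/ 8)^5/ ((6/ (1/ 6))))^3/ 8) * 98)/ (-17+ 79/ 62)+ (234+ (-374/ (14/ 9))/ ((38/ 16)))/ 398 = 1064174422554811324549695061847388277005819476162826017275673/ 84722085147493243079884800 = 12560767605072313493049920000000000.00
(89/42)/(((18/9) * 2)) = 89/168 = 0.53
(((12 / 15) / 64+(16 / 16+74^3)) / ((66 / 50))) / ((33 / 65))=957804575 / 1584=604674.61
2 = 2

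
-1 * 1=-1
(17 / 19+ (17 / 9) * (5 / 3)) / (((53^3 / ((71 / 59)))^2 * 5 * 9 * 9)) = 10455034 / 16029930123574030485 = 0.00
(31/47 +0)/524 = 31/24628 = 0.00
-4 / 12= -1 / 3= -0.33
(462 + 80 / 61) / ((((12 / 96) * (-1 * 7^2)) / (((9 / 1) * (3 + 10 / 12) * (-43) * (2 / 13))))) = 51602064 / 2989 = 17263.99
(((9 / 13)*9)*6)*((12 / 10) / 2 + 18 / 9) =486 / 5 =97.20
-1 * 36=-36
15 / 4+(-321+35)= -1129 / 4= -282.25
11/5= 2.20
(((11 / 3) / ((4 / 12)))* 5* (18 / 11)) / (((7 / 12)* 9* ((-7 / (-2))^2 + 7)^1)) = 480 / 539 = 0.89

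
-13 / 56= -0.23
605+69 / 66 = 13333 / 22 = 606.05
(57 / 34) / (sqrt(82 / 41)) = 57 * sqrt(2) / 68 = 1.19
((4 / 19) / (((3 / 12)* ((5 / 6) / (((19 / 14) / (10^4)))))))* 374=1122 / 21875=0.05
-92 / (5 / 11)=-1012 / 5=-202.40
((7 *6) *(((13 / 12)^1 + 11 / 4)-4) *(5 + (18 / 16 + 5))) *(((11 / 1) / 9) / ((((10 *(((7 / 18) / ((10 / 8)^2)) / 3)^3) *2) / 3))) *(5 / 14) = -100362796875 / 11239424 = -8929.53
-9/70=-0.13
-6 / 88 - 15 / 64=-213 / 704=-0.30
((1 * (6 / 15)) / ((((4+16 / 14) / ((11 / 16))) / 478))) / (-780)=-18403 / 561600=-0.03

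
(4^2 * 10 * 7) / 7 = 160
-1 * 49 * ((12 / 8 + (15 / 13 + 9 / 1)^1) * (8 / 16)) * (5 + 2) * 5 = -519645 / 52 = -9993.17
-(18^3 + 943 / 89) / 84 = -519991 / 7476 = -69.55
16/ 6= 8/ 3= 2.67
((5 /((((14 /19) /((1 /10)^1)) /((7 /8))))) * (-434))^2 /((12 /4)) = 16999129 /768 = 22134.28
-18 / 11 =-1.64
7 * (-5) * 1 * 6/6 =-35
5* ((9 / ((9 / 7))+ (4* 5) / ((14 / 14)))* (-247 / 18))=-3705 / 2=-1852.50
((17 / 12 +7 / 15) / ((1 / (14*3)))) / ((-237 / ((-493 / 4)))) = 41.14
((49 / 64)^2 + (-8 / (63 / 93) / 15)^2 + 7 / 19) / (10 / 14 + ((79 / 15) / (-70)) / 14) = 715177163 / 322016256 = 2.22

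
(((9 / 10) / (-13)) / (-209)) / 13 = 9 / 353210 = 0.00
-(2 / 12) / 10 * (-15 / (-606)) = -1 / 2424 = -0.00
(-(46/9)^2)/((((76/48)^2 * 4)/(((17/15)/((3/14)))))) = -2014432/146205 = -13.78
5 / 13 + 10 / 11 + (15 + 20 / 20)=2473 / 143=17.29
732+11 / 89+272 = 89367 / 89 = 1004.12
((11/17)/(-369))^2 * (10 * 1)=0.00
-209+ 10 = -199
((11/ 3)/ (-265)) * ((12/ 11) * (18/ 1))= -72/ 265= -0.27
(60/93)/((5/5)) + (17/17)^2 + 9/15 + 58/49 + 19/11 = 430767/83545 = 5.16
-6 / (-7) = 6 / 7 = 0.86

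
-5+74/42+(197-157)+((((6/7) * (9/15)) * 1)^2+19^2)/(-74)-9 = 6222203/271950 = 22.88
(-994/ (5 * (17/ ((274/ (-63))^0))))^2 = 988036/ 7225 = 136.75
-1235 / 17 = -72.65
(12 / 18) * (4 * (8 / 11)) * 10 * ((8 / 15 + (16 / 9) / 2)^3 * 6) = 67108864 / 200475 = 334.75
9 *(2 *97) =1746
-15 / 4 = -3.75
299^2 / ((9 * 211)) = 47.08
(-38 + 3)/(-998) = 35/998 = 0.04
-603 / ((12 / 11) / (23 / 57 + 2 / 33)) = -19497 / 76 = -256.54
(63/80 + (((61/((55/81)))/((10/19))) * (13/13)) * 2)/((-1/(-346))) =260456517/2200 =118389.33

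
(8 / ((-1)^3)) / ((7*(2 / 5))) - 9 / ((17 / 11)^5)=-38543353 / 9938999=-3.88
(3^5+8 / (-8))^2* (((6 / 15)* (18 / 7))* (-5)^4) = 263538000 / 7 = 37648285.71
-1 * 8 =-8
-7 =-7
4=4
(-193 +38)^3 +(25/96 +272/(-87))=-3723877.87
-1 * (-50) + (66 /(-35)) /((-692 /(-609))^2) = 58109561 /1197160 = 48.54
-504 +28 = -476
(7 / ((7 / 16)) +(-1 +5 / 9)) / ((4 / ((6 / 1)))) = 70 / 3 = 23.33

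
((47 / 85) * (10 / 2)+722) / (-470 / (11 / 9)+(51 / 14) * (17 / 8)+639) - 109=-194461951 / 1830475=-106.24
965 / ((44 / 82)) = 39565 / 22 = 1798.41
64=64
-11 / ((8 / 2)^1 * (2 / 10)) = -55 / 4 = -13.75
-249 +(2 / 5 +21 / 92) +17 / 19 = -2162949 / 8740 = -247.48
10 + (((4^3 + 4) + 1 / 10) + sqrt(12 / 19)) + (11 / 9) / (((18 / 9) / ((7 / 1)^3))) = 2 * sqrt(57) / 19 + 12947 / 45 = 288.51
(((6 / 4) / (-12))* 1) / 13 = -1 / 104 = -0.01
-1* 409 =-409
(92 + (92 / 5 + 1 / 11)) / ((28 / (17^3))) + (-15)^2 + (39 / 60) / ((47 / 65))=354899178 / 18095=19613.11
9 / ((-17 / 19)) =-171 / 17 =-10.06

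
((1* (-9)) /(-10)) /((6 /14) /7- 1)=-441 /460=-0.96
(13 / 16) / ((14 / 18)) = 117 / 112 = 1.04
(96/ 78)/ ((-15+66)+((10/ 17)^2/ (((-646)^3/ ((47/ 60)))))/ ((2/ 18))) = 1246566292864/ 51654590751387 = 0.02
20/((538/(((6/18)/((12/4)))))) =10/2421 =0.00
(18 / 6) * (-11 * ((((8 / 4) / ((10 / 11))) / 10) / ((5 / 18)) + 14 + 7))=-89892 / 125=-719.14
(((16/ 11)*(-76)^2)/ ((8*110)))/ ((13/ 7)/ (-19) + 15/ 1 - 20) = -384104/ 205095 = -1.87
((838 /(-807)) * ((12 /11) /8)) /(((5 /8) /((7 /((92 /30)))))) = -35196 /68057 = -0.52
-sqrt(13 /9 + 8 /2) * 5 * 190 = -6650 /3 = -2216.67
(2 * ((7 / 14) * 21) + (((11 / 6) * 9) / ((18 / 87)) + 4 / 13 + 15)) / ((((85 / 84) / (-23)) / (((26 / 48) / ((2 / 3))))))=-34293 / 16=-2143.31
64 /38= 32 /19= 1.68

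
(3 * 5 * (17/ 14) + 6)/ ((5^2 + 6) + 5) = 113/ 168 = 0.67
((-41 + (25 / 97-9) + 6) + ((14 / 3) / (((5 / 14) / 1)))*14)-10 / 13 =2618249 / 18915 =138.42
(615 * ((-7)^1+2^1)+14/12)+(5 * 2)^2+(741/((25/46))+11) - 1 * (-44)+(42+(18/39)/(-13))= -38365421/25350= -1513.43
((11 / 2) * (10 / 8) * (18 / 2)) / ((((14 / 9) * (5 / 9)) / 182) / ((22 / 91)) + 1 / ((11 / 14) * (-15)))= -2205225 / 2324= -948.89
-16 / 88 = -2 / 11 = -0.18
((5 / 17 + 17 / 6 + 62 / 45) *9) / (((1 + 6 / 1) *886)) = 6893 / 1054340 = 0.01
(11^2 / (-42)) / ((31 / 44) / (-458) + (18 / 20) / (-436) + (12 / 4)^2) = -332230910 / 1037462937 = -0.32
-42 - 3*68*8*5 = -8202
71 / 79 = 0.90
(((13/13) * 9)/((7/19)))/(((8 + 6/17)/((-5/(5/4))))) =-5814/497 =-11.70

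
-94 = -94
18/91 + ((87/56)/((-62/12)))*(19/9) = -0.44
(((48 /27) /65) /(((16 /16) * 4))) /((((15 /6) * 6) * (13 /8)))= 32 /114075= 0.00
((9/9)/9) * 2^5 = 32/9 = 3.56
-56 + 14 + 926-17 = 867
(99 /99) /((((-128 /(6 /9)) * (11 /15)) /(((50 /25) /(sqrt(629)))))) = -0.00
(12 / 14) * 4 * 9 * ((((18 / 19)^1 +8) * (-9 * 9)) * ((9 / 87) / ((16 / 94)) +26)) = -2295059670 / 3857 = -595037.51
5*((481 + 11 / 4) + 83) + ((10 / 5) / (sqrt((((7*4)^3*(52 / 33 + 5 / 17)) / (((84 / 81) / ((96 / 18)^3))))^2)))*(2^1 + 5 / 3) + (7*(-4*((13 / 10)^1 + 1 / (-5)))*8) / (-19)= 455501299522391 / 160009256960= 2846.72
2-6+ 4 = 0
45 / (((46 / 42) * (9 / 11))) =1155 / 23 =50.22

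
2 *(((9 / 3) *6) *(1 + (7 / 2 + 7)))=414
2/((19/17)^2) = 578/361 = 1.60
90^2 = 8100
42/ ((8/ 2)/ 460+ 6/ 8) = 19320/ 349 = 55.36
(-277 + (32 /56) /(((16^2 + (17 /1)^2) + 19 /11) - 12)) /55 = -5702577 /1132285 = -5.04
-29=-29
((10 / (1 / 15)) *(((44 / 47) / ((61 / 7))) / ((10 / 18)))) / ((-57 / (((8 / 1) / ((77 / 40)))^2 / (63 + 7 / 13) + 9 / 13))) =-11048721480 / 22519846349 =-0.49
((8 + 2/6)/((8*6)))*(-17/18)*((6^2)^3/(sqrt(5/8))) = -3060*sqrt(10) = -9676.57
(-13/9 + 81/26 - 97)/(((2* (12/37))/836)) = -172500031/1404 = -122863.27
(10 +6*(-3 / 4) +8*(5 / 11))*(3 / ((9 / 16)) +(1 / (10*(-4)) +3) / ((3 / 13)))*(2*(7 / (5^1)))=1025703 / 2200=466.23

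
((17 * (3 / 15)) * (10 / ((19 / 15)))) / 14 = 255 / 133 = 1.92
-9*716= -6444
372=372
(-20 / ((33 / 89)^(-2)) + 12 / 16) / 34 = -63357 / 1077256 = -0.06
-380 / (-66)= 190 / 33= 5.76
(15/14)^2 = 225/196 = 1.15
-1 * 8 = -8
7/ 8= 0.88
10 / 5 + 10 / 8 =13 / 4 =3.25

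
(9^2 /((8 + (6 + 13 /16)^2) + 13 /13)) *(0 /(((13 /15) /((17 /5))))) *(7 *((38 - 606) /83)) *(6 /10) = 0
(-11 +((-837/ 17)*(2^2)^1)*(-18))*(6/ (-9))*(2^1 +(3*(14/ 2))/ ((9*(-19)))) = -4422.59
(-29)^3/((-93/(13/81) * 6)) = 317057/45198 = 7.01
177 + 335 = 512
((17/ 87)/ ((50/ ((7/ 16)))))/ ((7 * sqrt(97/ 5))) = 0.00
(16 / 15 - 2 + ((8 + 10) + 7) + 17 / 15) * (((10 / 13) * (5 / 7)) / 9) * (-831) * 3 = -49860 / 13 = -3835.38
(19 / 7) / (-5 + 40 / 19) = -361 / 385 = -0.94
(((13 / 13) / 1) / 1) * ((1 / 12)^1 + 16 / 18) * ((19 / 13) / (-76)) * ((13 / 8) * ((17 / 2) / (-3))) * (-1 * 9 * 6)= -595 / 128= -4.65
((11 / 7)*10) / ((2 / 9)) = 495 / 7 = 70.71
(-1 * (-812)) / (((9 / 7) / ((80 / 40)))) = 11368 / 9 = 1263.11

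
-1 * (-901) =901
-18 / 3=-6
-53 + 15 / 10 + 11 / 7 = -699 / 14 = -49.93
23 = 23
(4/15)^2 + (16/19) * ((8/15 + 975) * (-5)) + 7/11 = -193122331/47025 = -4106.80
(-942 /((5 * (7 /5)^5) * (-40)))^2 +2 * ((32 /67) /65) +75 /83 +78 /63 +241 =243.92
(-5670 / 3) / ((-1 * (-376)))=-945 / 188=-5.03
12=12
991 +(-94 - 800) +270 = 367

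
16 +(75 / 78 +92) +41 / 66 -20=38431 / 429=89.58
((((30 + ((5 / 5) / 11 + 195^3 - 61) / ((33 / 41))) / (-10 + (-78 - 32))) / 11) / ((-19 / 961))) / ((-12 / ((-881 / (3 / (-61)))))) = -34541194283464309 / 65549088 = -526951561.61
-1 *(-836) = 836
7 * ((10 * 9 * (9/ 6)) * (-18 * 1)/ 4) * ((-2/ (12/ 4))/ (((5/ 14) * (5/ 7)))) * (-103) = -5723298/ 5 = -1144659.60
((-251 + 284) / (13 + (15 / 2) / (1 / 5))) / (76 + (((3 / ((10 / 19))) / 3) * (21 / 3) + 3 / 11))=0.01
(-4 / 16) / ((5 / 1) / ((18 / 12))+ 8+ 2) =-0.02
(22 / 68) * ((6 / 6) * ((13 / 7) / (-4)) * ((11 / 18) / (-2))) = 1573 / 34272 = 0.05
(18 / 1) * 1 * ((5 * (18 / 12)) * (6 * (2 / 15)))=108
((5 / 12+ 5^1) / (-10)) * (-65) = 845 / 24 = 35.21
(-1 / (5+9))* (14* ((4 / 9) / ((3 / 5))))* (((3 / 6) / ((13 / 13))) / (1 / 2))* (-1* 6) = 40 / 9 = 4.44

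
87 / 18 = 29 / 6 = 4.83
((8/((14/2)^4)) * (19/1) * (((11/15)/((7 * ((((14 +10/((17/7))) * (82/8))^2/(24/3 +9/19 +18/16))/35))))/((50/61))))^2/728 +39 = 3023261975341635610082765521/77519537829255745002780000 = 39.00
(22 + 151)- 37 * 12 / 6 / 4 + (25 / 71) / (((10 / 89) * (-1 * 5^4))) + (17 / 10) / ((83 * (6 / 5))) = 1365809303 / 8839500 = 154.51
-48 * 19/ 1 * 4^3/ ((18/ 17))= -165376/ 3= -55125.33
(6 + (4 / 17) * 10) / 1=142 / 17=8.35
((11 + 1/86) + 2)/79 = 1119/6794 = 0.16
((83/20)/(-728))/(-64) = 83/931840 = 0.00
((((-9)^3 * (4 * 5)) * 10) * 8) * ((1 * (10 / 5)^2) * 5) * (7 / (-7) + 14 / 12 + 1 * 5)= -120528000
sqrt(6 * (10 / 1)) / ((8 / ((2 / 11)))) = sqrt(15) / 22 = 0.18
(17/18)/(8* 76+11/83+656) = 1411/1888614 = 0.00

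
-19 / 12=-1.58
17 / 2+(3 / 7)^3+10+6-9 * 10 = -44879 / 686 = -65.42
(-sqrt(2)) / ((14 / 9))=-9* sqrt(2) / 14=-0.91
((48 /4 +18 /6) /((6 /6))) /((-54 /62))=-155 /9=-17.22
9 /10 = 0.90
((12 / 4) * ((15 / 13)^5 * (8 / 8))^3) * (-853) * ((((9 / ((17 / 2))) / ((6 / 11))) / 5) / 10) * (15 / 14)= -910.64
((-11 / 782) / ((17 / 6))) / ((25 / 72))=-0.01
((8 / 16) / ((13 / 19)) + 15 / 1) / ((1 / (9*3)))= 11043 / 26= 424.73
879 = 879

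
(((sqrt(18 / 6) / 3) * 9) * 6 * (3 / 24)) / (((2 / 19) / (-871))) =-148941 * sqrt(3) / 8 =-32246.67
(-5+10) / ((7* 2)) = 0.36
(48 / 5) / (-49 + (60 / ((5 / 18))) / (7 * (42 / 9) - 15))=-2544 / 9745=-0.26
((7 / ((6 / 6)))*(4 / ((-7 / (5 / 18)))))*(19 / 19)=-10 / 9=-1.11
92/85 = 1.08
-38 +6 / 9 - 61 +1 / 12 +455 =1427 / 4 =356.75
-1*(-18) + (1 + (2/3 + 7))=80/3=26.67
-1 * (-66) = 66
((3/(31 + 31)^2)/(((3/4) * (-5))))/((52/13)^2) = -1/76880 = -0.00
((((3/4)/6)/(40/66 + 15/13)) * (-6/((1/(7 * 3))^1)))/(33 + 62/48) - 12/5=-1653438/621365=-2.66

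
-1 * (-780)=780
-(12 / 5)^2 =-144 / 25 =-5.76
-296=-296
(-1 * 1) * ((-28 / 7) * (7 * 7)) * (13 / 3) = 2548 / 3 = 849.33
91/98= 0.93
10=10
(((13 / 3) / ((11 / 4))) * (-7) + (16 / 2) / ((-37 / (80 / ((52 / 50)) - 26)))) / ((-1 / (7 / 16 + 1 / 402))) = 123760145 / 12761892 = 9.70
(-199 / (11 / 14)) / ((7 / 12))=-434.18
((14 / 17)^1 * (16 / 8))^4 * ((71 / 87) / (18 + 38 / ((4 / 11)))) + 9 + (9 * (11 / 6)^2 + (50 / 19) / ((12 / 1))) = 36372723101 / 920401420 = 39.52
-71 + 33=-38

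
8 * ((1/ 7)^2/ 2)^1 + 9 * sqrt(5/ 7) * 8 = 4/ 49 + 72 * sqrt(35)/ 7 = 60.93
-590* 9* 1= -5310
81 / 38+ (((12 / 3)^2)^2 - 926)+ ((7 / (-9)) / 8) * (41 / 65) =-59392313 / 88920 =-667.93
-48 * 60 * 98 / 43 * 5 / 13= -1411200 / 559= -2524.51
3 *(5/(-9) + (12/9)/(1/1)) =2.33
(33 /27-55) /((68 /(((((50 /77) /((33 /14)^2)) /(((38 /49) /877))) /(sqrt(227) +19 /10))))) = -6.16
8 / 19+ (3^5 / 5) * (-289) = -1334273 / 95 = -14044.98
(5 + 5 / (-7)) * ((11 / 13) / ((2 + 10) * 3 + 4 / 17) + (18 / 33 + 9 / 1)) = 1149405 / 28028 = 41.01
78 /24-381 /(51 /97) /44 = -2472 /187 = -13.22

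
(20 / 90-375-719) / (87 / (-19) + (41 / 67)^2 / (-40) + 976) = -33584184160 / 29826962829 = -1.13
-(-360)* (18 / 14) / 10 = 324 / 7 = 46.29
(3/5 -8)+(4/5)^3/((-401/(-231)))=-7.11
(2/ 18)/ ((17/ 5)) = 5/ 153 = 0.03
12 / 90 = 2 / 15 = 0.13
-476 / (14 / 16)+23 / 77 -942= -114399 / 77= -1485.70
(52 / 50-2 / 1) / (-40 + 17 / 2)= 16 / 525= 0.03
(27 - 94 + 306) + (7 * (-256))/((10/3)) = -1493/5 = -298.60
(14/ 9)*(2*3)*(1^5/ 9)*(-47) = -1316/ 27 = -48.74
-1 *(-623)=623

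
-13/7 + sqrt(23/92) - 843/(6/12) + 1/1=-23609/14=-1686.36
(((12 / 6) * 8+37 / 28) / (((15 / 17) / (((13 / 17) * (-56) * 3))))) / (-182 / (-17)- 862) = 21437 / 7236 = 2.96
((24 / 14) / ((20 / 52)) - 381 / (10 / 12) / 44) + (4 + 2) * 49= 221811 / 770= 288.07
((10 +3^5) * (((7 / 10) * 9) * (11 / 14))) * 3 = 75141 / 20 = 3757.05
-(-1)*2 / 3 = 2 / 3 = 0.67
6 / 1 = 6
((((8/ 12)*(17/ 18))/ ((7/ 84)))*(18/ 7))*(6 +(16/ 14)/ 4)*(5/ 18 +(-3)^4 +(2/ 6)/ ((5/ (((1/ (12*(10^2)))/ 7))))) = 425570486/ 42875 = 9925.84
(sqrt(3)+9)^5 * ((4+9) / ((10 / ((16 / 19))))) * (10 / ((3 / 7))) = 17105088 * sqrt(3) / 19+39469248 / 19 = 3636638.39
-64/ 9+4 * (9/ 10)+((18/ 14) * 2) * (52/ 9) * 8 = 115.35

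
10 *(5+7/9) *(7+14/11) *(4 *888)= 56026880/33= 1697784.24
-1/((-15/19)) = 19/15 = 1.27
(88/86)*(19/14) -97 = -28779/301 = -95.61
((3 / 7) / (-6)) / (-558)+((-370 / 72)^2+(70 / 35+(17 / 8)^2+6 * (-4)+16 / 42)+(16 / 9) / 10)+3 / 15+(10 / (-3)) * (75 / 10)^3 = -7855188511 / 5624640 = -1396.57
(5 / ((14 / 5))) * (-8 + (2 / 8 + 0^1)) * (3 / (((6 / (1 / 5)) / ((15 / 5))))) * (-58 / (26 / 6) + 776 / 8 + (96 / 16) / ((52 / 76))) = -558465 / 1456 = -383.56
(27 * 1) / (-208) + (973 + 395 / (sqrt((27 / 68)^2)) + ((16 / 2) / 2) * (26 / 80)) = 55289099 / 28080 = 1968.99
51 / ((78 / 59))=1003 / 26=38.58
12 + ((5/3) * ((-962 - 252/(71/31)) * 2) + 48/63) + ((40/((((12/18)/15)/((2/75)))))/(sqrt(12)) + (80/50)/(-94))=-1247609684/350385 + 4 * sqrt(3)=-3553.75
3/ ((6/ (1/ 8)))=1/ 16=0.06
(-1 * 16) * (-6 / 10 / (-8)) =-6 / 5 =-1.20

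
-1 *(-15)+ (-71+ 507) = 451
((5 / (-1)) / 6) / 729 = -5 / 4374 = -0.00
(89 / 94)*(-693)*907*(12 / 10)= -167823117 / 235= -714140.92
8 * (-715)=-5720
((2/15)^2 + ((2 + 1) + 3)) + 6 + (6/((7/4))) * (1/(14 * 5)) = 133036/11025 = 12.07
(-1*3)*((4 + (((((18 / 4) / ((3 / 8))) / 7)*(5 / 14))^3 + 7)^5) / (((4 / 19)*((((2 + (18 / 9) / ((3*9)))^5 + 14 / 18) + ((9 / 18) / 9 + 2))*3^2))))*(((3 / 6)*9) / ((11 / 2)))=-364135486463079542060911420756009436361 / 586496817202268546968258010724758950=-620.87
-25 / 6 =-4.17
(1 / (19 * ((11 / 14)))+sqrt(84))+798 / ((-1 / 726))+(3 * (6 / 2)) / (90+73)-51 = -19738381570 / 34067+2 * sqrt(21) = -579389.71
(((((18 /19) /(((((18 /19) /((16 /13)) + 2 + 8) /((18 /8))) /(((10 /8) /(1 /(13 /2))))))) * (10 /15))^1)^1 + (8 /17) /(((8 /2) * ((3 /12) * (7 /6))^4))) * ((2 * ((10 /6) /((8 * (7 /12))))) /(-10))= -1157868459 /935444006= -1.24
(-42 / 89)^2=1764 / 7921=0.22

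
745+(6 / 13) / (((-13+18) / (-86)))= 47909 / 65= 737.06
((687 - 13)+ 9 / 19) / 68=12815 / 1292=9.92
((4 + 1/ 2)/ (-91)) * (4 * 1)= -18/ 91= -0.20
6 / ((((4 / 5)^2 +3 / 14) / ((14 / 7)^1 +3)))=10500 / 299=35.12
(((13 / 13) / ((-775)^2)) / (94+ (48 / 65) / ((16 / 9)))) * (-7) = -91 / 737207125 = -0.00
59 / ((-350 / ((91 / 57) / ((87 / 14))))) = -5369 / 123975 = -0.04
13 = 13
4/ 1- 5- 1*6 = -7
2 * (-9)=-18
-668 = -668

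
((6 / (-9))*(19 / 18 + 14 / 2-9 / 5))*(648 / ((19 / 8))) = -108096 / 95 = -1137.85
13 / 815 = 0.02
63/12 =21/4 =5.25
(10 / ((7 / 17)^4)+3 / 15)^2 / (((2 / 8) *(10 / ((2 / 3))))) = 23279270345868 / 720600125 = 32305.39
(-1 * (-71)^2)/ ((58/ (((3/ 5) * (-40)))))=60492/ 29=2085.93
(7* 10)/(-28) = -5/2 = -2.50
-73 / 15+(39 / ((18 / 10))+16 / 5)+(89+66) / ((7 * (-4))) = 405 / 28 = 14.46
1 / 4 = 0.25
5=5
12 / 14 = 6 / 7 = 0.86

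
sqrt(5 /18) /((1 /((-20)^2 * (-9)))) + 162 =162 - 600 * sqrt(10) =-1735.37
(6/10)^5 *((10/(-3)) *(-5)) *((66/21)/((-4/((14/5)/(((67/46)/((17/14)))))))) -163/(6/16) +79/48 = -435.40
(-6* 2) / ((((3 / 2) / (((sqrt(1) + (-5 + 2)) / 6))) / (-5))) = -40 / 3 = -13.33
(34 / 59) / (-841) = -34 / 49619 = -0.00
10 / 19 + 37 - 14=447 / 19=23.53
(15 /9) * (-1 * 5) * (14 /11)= -350 /33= -10.61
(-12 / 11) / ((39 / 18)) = -72 / 143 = -0.50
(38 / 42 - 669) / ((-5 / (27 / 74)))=12627 / 259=48.75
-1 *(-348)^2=-121104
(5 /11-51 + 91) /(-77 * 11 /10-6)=-4450 /9977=-0.45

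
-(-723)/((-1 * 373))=-723/373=-1.94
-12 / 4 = -3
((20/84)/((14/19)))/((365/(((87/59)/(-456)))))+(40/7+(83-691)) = -6101192861/10130064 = -602.29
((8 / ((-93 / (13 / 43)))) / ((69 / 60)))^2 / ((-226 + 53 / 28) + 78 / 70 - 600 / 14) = -6656000 / 3460045328361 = -0.00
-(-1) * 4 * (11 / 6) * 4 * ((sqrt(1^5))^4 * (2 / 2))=88 / 3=29.33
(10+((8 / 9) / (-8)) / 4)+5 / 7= 10.69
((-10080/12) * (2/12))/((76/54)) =-1890/19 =-99.47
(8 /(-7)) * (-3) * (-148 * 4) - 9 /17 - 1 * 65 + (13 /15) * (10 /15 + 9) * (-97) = -15571741 /5355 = -2907.89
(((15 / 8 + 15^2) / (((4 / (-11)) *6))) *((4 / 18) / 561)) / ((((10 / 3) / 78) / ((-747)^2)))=-292582719 / 544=-537835.88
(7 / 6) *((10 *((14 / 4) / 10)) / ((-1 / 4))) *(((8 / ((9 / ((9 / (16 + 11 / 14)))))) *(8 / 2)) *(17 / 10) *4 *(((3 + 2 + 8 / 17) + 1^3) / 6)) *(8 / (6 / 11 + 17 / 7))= -297493504 / 484335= -614.23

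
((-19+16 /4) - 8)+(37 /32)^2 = -22183 /1024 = -21.66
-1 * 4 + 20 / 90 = -34 / 9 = -3.78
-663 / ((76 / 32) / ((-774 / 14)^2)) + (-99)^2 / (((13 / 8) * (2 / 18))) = -9669891456 / 12103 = -798966.49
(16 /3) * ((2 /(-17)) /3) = -32 /153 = -0.21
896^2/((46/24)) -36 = 9632964/23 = 418824.52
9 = 9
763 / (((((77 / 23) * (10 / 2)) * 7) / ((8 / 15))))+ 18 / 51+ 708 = 69883502 / 98175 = 711.83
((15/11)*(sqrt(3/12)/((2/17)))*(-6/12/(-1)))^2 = 65025/7744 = 8.40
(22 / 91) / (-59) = -22 / 5369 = -0.00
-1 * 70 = -70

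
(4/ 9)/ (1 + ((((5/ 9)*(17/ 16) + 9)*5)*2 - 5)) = 0.00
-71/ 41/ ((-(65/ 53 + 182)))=3763/ 398151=0.01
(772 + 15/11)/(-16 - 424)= -8507/4840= -1.76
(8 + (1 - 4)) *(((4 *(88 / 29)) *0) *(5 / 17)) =0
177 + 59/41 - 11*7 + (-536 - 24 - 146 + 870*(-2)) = -96127/41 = -2344.56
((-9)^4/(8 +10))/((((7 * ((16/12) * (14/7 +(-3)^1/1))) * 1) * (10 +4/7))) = -2187/592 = -3.69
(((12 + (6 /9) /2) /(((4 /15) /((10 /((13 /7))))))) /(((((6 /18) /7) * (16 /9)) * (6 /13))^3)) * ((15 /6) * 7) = 9576706332375 /131072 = 73064470.92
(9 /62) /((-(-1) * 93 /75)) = 225 /1922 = 0.12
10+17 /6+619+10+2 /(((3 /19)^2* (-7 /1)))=79427 /126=630.37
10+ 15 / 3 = 15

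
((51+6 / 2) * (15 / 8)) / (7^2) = 405 / 196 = 2.07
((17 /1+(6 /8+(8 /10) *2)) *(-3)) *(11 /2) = -12771 /40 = -319.28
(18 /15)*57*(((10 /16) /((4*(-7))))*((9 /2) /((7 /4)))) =-1539 /392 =-3.93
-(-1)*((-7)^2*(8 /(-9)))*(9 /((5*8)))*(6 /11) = -294 /55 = -5.35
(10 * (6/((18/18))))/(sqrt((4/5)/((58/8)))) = 180.62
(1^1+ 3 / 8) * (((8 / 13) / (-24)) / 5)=-11 / 1560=-0.01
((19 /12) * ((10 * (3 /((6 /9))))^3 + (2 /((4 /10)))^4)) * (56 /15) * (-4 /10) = -1952440 /9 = -216937.78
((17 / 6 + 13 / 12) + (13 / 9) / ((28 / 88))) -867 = -216353 / 252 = -858.54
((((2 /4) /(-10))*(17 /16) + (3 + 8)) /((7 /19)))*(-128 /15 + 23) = 429.85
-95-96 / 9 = -317 / 3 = -105.67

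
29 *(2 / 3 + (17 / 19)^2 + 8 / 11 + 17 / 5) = 9663844 / 59565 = 162.24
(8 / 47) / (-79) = -8 / 3713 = -0.00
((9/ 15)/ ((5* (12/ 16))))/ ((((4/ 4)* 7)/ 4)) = 16/ 175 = 0.09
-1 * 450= -450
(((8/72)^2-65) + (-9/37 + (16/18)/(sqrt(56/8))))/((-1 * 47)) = 195497/140859-8 * sqrt(7)/2961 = 1.38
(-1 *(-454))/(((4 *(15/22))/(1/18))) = 2497/270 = 9.25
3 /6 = 1 /2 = 0.50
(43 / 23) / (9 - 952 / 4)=-43 / 5267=-0.01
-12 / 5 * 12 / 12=-12 / 5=-2.40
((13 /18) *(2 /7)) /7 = 13 /441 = 0.03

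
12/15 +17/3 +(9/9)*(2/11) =1097/165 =6.65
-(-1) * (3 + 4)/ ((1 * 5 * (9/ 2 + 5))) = 14/ 95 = 0.15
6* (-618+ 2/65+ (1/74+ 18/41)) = -365341401/98605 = -3705.10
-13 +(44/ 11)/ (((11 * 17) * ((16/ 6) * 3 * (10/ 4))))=-12154/ 935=-13.00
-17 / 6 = -2.83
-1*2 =-2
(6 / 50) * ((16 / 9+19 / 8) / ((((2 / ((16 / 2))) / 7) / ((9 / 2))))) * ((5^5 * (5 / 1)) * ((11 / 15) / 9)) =2877875 / 36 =79940.97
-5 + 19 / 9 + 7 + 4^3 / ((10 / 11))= 3353 / 45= 74.51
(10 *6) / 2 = 30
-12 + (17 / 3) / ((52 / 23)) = -1481 / 156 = -9.49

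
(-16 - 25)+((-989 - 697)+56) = -1671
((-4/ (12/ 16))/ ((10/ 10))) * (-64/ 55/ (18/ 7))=3584/ 1485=2.41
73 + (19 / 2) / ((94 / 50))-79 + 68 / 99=-2419 / 9306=-0.26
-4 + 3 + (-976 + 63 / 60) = -19519 / 20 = -975.95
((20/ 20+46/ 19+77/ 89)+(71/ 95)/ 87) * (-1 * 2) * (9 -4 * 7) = 6318398/ 38715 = 163.20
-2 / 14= -1 / 7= -0.14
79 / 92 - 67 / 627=43369 / 57684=0.75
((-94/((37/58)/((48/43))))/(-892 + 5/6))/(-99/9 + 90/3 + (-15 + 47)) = 523392/144620309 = 0.00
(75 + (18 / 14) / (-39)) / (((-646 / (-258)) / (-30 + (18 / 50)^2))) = -2347061346 / 2624375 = -894.33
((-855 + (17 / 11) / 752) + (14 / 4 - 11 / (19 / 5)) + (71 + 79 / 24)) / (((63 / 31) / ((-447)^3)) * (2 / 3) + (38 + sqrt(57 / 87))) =-28771505653869461777529270837 / 1400871339589845895654519340 + 104433777369708915149114103 * sqrt(551) / 5603485358359383582618077360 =-20.10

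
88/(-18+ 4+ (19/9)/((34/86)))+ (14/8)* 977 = 9007819/5300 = 1699.59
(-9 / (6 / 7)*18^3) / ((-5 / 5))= 61236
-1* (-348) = 348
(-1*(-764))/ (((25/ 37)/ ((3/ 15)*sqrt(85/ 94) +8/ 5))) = 14134*sqrt(7990)/ 5875 +226144/ 125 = 2024.20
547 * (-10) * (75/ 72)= -5697.92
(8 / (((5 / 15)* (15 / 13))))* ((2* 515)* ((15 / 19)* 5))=1606800 / 19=84568.42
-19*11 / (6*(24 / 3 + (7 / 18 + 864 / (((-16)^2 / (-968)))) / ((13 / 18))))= 209 / 27090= 0.01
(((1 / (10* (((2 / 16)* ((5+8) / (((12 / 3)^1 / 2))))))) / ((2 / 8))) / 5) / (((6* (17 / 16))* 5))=256 / 82875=0.00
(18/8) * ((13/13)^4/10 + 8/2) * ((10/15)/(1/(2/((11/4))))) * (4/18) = 164/165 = 0.99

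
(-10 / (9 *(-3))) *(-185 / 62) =-925 / 837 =-1.11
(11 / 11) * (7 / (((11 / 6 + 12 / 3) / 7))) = 42 / 5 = 8.40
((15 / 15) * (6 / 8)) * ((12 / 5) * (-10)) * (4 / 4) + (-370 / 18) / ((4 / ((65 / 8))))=-17209 / 288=-59.75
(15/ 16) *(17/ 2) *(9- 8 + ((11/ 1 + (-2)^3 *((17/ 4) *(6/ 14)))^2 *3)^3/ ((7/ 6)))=10085659222215/ 26353376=382708.43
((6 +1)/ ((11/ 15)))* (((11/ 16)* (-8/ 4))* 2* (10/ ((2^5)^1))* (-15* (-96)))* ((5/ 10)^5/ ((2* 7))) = -3375/ 128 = -26.37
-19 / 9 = -2.11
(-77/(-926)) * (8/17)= 308/7871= 0.04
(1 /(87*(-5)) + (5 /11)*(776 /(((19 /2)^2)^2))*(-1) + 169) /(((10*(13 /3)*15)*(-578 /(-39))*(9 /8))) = 210715186268 /13516226224875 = 0.02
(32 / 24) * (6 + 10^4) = 40024 / 3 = 13341.33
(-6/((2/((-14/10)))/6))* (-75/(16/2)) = -945/4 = -236.25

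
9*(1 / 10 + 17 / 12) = 273 / 20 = 13.65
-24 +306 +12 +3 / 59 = 17349 / 59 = 294.05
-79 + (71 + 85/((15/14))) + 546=1852/3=617.33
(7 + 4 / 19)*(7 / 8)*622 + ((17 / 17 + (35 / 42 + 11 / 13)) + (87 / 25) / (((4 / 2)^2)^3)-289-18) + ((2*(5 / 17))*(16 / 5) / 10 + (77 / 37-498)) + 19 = 3143.33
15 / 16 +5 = 95 / 16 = 5.94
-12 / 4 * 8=-24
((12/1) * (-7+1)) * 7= -504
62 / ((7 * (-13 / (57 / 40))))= -1767 / 1820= -0.97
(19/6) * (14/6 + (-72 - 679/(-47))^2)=10496.56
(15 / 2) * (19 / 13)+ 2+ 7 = 519 / 26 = 19.96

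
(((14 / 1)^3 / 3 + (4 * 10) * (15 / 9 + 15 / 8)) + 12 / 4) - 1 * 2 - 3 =3163 / 3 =1054.33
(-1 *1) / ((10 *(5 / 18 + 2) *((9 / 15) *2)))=-3 / 82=-0.04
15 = 15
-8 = -8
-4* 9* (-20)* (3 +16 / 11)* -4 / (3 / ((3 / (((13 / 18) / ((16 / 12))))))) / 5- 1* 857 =-799927 / 143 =-5593.90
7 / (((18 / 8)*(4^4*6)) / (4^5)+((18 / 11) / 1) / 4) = 616 / 333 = 1.85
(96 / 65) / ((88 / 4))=48 / 715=0.07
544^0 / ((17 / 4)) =4 / 17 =0.24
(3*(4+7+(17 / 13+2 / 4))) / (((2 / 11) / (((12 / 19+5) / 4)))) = 1175823 / 3952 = 297.53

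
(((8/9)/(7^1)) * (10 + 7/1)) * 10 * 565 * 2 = 1536800/63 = 24393.65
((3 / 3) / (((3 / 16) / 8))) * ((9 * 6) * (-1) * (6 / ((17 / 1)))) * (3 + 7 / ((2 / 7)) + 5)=-449280 / 17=-26428.24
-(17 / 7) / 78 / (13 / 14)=-0.03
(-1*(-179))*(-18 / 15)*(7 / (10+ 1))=-7518 / 55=-136.69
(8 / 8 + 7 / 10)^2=289 / 100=2.89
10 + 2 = 12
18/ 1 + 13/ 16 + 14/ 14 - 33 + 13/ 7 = -1269/ 112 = -11.33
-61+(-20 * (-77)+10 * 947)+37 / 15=164272 / 15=10951.47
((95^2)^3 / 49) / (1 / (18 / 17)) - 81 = 13231653963777 / 833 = 15884338491.93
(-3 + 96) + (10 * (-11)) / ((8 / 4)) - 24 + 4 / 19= 270 / 19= 14.21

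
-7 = -7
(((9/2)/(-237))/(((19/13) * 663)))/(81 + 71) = -1/7757168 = -0.00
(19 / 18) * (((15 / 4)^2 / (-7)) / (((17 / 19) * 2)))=-9025 / 7616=-1.19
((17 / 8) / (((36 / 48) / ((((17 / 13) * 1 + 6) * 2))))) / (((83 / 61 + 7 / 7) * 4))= 98515 / 22464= 4.39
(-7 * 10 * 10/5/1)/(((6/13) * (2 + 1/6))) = -140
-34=-34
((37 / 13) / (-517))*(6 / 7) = -222 / 47047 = -0.00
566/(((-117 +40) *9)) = -566/693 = -0.82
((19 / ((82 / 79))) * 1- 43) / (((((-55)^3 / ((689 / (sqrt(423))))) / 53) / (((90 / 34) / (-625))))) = -8873631 * sqrt(47) / 54502786250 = -0.00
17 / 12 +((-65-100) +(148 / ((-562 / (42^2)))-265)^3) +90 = -388283612.25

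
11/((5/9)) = 99/5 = 19.80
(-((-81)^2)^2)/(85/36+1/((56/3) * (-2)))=-43391094768/2353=-18440754.26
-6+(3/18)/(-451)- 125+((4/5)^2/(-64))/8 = -141796153/1082400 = -131.00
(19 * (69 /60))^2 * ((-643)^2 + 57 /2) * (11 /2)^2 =3821731019359 /640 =5971454717.75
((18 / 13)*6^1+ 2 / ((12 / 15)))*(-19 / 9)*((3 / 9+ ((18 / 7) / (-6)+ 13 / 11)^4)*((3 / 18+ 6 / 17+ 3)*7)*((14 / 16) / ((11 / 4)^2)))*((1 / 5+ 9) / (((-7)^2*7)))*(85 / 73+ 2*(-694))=308406834721497016013 / 194543384925744855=1585.29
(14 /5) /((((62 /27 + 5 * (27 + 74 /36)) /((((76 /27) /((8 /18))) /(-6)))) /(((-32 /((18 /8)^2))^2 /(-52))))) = 17432576 /1132833195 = 0.02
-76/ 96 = -19/ 24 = -0.79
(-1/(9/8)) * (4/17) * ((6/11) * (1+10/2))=-128/187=-0.68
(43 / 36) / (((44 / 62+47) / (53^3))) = 198453041 / 53244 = 3727.24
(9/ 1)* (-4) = -36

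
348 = 348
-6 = -6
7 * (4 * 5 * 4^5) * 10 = 1433600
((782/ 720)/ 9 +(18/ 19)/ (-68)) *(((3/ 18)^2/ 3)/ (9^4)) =111713/ 741551513760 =0.00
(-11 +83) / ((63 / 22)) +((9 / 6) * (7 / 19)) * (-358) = -22969 / 133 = -172.70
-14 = -14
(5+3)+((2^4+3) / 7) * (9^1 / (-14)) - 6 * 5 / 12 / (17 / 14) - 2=3659 / 1666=2.20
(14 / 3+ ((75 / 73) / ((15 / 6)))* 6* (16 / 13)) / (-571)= -21926 / 1625637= -0.01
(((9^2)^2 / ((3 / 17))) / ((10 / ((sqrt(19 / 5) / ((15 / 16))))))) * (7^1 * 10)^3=272051136 * sqrt(95)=2651626473.86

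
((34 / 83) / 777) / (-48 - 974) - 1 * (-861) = 28374169744 / 32954901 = 861.00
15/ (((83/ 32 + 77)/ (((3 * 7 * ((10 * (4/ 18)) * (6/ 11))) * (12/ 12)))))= 44800/ 9339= 4.80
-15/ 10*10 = -15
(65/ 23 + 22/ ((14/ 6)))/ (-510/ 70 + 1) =-1973/ 1012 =-1.95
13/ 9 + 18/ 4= 107/ 18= 5.94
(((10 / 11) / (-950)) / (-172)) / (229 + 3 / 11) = 1 / 41209480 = 0.00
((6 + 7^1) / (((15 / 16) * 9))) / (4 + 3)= 208 / 945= 0.22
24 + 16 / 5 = 136 / 5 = 27.20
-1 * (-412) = 412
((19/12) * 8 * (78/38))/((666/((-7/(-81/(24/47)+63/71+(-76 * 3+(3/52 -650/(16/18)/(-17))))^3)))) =179996151899013632/26501860341608286560315499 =0.00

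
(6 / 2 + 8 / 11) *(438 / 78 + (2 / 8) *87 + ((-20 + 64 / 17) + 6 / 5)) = 2234459 / 48620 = 45.96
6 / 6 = 1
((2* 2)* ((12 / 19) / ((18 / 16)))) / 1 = 128 / 57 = 2.25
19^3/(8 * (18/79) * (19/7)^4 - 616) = -1301008261/98076040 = -13.27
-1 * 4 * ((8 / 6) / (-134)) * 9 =24 / 67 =0.36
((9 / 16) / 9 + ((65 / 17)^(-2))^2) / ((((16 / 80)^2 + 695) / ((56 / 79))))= 134308727 / 1960289947200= 0.00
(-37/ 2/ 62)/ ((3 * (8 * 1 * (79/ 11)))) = -407/ 235104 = -0.00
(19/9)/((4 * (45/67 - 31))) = -1273/73152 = -0.02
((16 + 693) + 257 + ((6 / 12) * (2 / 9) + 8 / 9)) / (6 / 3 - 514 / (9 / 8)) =-8703 / 4094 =-2.13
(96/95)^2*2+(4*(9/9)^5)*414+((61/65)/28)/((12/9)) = 21787669707/13140400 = 1658.07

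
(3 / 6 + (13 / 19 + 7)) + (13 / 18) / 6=17041 / 2052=8.30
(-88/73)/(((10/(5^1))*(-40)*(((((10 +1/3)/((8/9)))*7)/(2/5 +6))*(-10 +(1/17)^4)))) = -117597568/992290932675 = -0.00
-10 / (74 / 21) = -105 / 37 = -2.84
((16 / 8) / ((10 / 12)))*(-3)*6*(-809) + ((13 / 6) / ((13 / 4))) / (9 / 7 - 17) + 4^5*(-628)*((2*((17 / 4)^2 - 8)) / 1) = -425926883 / 33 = -12906875.24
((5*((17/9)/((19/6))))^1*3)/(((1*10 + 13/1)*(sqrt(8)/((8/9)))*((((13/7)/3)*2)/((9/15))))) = 238*sqrt(2)/5681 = 0.06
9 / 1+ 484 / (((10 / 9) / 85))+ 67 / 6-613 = 218599 / 6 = 36433.17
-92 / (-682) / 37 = 46 / 12617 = 0.00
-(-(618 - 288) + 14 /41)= 329.66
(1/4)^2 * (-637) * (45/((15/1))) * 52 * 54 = -335380.50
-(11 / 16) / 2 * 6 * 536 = -1105.50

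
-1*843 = -843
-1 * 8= -8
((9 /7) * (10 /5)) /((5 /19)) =342 /35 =9.77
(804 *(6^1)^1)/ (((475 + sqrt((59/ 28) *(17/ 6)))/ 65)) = 25022088000/ 37903997 - 627120 *sqrt(42126)/ 37903997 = 656.75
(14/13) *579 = 8106/13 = 623.54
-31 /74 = -0.42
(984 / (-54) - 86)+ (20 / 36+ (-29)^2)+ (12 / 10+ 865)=24053 / 15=1603.53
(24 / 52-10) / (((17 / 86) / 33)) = -351912 / 221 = -1592.36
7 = 7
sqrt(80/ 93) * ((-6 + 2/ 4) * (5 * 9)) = -330 * sqrt(465)/ 31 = -229.55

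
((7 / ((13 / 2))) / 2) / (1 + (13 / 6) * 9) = 14 / 533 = 0.03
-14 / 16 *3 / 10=-21 / 80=-0.26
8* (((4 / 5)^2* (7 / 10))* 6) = 2688 / 125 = 21.50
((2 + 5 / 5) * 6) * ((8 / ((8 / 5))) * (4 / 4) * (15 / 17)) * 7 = 555.88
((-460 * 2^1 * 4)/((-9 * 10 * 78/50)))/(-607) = -9200/213057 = -0.04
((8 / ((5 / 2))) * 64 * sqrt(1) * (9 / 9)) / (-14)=-512 / 35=-14.63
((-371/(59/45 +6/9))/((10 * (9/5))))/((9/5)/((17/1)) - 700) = 157675/10589398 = 0.01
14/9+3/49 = 713/441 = 1.62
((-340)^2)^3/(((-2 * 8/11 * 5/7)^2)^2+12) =13576143243157264000000/115699123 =117340070444244.11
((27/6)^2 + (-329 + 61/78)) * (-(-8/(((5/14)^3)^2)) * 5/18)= -361741498048/1096875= -329792.82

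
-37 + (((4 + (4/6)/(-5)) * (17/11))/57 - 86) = -1155829/9405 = -122.90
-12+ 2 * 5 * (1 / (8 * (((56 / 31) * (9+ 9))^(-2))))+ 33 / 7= 8841549 / 6727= 1314.34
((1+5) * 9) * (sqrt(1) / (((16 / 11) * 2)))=297 / 16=18.56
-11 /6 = -1.83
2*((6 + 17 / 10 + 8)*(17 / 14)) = 2669 / 70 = 38.13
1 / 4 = 0.25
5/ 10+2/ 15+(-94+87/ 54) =-4129/ 45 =-91.76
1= 1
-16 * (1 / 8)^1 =-2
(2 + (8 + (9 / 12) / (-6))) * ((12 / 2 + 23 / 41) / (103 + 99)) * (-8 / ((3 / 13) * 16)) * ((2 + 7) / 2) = -828789 / 265024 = -3.13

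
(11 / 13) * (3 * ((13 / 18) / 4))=11 / 24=0.46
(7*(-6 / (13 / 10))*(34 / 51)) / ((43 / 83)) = -23240 / 559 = -41.57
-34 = -34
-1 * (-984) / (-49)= -984 / 49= -20.08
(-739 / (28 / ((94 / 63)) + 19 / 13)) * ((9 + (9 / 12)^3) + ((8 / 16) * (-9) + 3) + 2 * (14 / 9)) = -2869466795 / 7118784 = -403.08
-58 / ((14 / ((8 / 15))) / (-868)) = 28768 / 15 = 1917.87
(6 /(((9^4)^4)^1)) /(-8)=-1 /2470693585135788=-0.00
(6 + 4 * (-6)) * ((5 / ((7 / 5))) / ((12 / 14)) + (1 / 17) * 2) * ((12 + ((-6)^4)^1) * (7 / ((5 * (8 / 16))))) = -24007032 / 85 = -282435.67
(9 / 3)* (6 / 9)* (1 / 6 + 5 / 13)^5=0.10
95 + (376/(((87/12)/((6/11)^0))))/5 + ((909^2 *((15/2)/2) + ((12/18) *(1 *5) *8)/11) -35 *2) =59307042203/19140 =3098591.55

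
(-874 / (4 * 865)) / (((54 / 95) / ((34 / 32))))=-141151 / 298944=-0.47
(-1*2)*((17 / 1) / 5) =-34 / 5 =-6.80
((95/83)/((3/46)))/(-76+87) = 4370/2739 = 1.60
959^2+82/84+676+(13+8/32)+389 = 77343859/84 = 920760.23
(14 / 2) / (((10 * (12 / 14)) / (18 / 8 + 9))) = 147 / 16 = 9.19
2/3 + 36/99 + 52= 1750/33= 53.03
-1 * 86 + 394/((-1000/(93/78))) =-1124107/13000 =-86.47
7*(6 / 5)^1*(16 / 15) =224 / 25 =8.96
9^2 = 81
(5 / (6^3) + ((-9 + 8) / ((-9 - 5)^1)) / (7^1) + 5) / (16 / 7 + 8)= 53273 / 108864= 0.49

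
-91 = -91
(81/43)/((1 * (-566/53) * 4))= -4293/97352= -0.04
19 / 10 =1.90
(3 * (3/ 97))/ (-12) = -3/ 388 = -0.01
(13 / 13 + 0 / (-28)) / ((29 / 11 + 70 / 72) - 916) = -0.00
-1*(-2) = 2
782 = 782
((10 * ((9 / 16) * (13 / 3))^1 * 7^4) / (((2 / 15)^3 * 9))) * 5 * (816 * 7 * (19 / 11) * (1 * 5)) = 29772812671875 / 44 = 676654833451.70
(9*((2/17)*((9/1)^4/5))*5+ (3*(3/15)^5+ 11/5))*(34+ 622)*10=484355206912/10625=45586372.42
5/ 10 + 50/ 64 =1.28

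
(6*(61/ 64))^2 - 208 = -179503/ 1024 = -175.30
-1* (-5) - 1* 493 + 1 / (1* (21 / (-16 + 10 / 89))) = -130498 / 267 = -488.76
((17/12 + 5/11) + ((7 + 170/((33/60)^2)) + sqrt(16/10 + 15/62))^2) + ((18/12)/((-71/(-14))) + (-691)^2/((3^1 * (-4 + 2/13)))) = 68847 * sqrt(177010)/18755 + 909915152294603/3222484100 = 283908.94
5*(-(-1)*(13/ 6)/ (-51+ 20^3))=65/ 47694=0.00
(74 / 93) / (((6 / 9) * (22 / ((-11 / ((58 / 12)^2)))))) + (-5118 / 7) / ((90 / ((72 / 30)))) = -89070802 / 4562425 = -19.52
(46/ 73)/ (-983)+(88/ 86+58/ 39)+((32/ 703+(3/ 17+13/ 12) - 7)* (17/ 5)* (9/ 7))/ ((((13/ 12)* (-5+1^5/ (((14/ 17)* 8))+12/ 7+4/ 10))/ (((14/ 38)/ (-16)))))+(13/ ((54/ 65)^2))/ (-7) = -0.37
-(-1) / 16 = 1 / 16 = 0.06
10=10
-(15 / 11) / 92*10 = -75 / 506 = -0.15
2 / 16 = 1 / 8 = 0.12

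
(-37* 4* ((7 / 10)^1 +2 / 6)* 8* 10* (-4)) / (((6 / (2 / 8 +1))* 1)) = 91760 / 9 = 10195.56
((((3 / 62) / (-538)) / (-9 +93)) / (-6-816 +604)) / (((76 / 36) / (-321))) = -2889 / 3868495456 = -0.00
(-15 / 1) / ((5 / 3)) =-9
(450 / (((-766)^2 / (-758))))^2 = 7271825625 / 21517662721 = 0.34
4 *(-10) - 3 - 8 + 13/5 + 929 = 4403/5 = 880.60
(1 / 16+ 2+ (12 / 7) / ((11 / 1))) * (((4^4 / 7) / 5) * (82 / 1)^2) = 294027072 / 2695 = 109100.95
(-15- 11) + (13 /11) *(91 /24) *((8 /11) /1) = -8255 /363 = -22.74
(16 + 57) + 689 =762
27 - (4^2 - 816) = 827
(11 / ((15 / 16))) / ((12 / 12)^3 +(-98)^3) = -176 / 14117865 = -0.00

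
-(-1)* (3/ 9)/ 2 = 0.17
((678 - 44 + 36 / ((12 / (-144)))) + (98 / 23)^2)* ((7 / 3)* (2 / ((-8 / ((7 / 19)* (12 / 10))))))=-2853319 / 50255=-56.78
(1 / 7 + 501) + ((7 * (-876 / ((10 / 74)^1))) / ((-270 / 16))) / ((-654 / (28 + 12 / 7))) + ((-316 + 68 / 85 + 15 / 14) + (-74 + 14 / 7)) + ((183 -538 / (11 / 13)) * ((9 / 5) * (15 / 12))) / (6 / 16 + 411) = -119772491609 / 12429613350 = -9.64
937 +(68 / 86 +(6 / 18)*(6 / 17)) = 685611 / 731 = 937.91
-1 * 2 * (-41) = 82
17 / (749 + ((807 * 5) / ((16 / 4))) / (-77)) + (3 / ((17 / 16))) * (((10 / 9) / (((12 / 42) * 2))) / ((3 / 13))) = 825832588 / 34678521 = 23.81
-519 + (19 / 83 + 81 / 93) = -1332557 / 2573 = -517.90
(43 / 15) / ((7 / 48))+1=723 / 35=20.66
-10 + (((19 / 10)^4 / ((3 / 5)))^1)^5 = 37589895697545958193355601 / 7776000000000000000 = 4834091.52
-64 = -64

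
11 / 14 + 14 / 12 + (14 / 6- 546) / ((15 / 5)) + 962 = 49312 / 63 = 782.73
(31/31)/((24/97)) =97/24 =4.04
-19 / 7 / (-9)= 19 / 63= 0.30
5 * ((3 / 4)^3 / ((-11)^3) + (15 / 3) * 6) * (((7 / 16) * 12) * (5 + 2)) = 1878287355 / 340736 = 5512.44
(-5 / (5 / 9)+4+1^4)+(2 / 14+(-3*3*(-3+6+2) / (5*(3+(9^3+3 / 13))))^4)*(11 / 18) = -24986027317971128 / 6385881243989583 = -3.91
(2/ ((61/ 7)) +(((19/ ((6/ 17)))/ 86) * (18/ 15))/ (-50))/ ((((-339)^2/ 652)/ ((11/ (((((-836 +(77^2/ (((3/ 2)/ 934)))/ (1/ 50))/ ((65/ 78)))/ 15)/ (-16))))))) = -91702822/ 6322955419433865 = -0.00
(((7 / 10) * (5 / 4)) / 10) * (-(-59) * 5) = 413 / 16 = 25.81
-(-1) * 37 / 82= 37 / 82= 0.45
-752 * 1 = -752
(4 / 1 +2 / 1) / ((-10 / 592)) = -1776 / 5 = -355.20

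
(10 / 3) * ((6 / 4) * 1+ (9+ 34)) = 148.33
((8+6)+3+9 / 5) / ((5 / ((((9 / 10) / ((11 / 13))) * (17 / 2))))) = 93483 / 2750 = 33.99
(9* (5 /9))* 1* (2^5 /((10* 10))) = 8 /5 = 1.60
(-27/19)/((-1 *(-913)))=-27/17347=-0.00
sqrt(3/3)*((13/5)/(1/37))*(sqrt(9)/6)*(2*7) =3367/5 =673.40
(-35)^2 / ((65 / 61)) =14945 / 13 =1149.62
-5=-5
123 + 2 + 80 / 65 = 1641 / 13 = 126.23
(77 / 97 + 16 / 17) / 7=0.25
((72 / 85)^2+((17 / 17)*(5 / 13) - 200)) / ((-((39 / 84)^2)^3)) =9002425522040832 / 453358035325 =19857.21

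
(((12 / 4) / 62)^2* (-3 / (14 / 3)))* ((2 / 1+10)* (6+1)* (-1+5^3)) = -486 / 31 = -15.68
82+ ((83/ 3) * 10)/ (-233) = 56488/ 699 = 80.81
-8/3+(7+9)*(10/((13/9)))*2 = 8536/39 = 218.87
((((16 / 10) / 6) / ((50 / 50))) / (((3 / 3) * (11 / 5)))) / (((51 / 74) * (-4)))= -74 / 1683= -0.04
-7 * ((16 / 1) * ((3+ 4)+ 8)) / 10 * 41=-6888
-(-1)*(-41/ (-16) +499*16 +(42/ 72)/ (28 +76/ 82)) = 227330089/ 28464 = 7986.58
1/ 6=0.17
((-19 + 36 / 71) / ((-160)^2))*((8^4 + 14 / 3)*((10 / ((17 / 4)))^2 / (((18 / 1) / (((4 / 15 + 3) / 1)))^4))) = -46558049018663 / 2617113090960000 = -0.02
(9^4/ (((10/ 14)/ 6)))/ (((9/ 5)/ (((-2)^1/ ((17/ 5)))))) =-306180/ 17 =-18010.59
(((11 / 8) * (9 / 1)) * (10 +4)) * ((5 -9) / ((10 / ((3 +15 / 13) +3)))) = -64449 / 130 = -495.76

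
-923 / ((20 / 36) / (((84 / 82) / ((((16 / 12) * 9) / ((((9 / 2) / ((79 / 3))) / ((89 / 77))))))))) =-120891771 / 5765420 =-20.97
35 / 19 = 1.84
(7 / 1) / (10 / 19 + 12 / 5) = 665 / 278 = 2.39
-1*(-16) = 16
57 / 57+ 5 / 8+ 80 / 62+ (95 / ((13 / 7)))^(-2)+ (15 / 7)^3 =9792319109 / 767702600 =12.76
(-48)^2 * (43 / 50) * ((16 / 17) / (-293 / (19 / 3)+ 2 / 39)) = -587298816 / 14553275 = -40.36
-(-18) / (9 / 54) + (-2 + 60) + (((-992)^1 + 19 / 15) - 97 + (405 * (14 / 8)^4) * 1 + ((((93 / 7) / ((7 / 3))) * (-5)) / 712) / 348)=1397054802511 / 485640960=2876.72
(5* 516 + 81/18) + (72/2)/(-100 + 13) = 149877/58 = 2584.09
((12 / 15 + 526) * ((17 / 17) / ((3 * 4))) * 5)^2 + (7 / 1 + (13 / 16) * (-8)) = 192723 / 4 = 48180.75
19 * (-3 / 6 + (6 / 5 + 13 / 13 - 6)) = -817 / 10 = -81.70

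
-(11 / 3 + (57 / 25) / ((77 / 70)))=-947 / 165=-5.74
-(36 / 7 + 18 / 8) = -7.39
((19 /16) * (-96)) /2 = -57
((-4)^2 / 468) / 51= 4 / 5967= 0.00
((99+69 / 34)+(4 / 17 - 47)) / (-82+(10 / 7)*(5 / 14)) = -30135 / 45254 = -0.67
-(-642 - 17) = 659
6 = 6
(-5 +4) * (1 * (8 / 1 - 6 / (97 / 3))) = -758 / 97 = -7.81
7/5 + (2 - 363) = -1798/5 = -359.60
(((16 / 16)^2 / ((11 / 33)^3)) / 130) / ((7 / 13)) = 27 / 70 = 0.39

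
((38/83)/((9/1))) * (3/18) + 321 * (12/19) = 8632693/42579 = 202.75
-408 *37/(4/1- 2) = -7548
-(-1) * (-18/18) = -1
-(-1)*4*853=3412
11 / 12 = 0.92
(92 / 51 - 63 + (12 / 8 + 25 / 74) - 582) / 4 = -160.34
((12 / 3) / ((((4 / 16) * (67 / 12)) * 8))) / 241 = 24 / 16147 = 0.00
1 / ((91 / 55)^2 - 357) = -3025 / 1071644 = -0.00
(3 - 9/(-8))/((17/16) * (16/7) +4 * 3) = 231/808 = 0.29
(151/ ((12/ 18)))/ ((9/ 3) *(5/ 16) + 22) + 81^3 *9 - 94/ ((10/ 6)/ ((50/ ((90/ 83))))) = 5263196407/ 1101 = 4780378.21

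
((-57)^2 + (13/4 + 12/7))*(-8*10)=-1822220/7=-260317.14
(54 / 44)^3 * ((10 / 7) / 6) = 32805 / 74536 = 0.44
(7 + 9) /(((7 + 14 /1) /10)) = 160 /21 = 7.62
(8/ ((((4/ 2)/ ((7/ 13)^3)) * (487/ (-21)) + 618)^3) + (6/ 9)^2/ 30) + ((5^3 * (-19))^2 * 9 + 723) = 10581426859273762088012601949/ 208433879391635622720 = 50766348.01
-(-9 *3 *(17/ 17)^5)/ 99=3/ 11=0.27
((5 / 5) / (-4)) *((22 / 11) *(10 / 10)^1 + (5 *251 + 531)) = -447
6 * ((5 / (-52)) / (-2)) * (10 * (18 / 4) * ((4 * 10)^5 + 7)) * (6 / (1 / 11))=2280960155925 / 26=87729236766.35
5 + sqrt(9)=8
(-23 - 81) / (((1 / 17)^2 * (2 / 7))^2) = -106405754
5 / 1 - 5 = 0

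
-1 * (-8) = 8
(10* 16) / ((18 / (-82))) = -6560 / 9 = -728.89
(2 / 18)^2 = 1 / 81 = 0.01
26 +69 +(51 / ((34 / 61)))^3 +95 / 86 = 766156.98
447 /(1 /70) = 31290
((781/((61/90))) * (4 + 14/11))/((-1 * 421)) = -370620/25681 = -14.43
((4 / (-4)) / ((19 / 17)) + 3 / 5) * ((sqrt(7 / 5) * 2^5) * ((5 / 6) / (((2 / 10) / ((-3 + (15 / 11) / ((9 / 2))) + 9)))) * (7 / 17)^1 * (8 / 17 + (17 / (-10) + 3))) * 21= -687185408 * sqrt(35) / 906015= -4487.17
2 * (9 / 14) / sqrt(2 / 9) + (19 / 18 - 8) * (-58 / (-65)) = -725 / 117 + 27 * sqrt(2) / 14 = -3.47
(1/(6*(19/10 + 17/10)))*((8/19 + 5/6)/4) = 715/49248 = 0.01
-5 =-5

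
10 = 10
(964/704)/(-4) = -241/704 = -0.34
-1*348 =-348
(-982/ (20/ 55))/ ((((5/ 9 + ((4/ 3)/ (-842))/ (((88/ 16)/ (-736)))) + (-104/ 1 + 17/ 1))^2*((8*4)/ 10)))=-0.11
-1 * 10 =-10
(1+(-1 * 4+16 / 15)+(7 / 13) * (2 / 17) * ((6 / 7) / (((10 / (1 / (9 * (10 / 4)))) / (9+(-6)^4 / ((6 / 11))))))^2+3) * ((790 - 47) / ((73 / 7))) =542764472 / 1209975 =448.57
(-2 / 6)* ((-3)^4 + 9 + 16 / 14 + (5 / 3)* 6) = -236 / 7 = -33.71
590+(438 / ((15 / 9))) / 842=1242607 / 2105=590.31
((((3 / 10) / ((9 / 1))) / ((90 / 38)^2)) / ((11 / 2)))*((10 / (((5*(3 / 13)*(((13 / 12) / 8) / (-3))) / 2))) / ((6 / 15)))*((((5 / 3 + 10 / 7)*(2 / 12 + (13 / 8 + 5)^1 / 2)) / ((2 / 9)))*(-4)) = 6269848 / 31185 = 201.05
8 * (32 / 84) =64 / 21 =3.05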